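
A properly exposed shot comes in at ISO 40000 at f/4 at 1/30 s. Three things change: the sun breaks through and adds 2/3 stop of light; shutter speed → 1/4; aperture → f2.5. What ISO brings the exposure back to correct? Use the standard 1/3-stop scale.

Scene light: 2/3 stop brighter.
Shutter speed: 1/30 → 1/25 → 1/20 → 1/15 → 1/13 → 1/10 → 1/8 → 1/6 → 1/5 → 1/4 — 3 stops longer (brighter).
Aperture: f/4 → f/3.5 → f/3.2 → f/2.8 → f/2.5 — 1 1/3 stops opened up (brighter).
Net so far: 5 stops brighter. ISO: 40000 → 32000 → 25600 → 20000 → 16000 → 12800 → 10000 → 8000 → 6400 → 5000 → 4000 → 3200 → 2500 → 2000 → 1600 → 1250.

ISO 1250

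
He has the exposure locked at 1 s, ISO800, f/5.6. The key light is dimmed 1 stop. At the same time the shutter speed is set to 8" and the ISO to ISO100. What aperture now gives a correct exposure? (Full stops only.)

f/4

Scene light: 1 stop darker.
Shutter speed: 1 → 2 → 4 → 8 — 3 stops slower (brighter).
ISO: 800 → 400 → 200 → 100 — 3 stops lower (darker).
Net so far: 1 stop darker. Aperture: f/5.6 → f/4.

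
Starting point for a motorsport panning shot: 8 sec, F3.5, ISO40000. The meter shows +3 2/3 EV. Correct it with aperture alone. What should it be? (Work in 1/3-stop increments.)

f/13

Overexposed by 3 2/3 stops → need 3 2/3 stops darker.
Aperture: f/3.5 → f/4 → f/4.5 → f/5 → f/5.6 → f/6.3 → f/7.1 → f/8 → f/9 → f/10 → f/11 → f/13.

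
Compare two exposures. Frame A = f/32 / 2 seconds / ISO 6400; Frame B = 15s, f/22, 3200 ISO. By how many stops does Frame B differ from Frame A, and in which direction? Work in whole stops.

Aperture: f/32 → f/22 — 1 stop larger aperture (brighter).
Shutter speed: 2 → 4 → 8 → 15 — 3 stops longer (brighter).
ISO: 6400 → 3200 — 1 stop dropped (darker).
Net: +1 +3 −1 = +3 stops.

3 stops brighter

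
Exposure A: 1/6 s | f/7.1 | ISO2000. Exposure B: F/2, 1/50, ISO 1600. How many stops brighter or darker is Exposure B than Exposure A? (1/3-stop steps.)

1/3 stop brighter

Aperture: f/7.1 → f/6.3 → f/5.6 → f/5 → f/4.5 → f/4 → f/3.5 → f/3.2 → f/2.8 → f/2.5 → f/2.2 → f/2 — 3 2/3 stops opened up (brighter).
Shutter speed: 1/6 → 1/8 → 1/10 → 1/13 → 1/15 → 1/20 → 1/25 → 1/30 → 1/40 → 1/50 — 3 stops shorter (darker).
ISO: 2000 → 1600 — 1/3 stop lower (darker).
Net: +3 2/3 −3 −1/3 = +1/3 stops.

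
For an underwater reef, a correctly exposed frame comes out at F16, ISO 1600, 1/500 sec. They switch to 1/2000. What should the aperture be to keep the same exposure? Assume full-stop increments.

f/8

Shutter speed: 1/500 → 1/1000 → 1/2000 — 2 stops faster (darker).
Need 2 stops brighter from the aperture: f/16 → f/11 → f/8.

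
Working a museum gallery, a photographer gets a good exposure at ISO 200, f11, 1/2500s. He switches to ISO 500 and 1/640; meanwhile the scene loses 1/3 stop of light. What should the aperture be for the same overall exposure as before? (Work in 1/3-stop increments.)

f/32

Scene light: 1/3 stop darker.
ISO: 200 → 250 → 320 → 400 → 500 — 1 1/3 stops higher (brighter).
Shutter speed: 1/2500 → 1/2000 → 1/1600 → 1/1250 → 1/1000 → 1/800 → 1/640 — 2 stops slower (brighter).
Net so far: 3 stops brighter. Aperture: f/11 → f/13 → f/14 → f/16 → f/18 → f/20 → f/22 → f/25 → f/29 → f/32.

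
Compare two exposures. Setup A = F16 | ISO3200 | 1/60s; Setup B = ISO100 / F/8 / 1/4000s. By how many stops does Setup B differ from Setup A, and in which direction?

Aperture: f/16 → f/11 → f/8 — 2 stops opened up (brighter).
Shutter speed: 1/60 → 1/125 → 1/250 → 1/500 → 1/1000 → 1/2000 → 1/4000 — 6 stops faster (darker).
ISO: 3200 → 1600 → 800 → 400 → 200 → 100 — 5 stops dropped (darker).
Net: +2 −6 −5 = −9 stops.

9 stops darker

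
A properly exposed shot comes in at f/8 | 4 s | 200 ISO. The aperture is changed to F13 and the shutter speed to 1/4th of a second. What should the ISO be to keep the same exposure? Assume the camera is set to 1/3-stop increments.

Aperture: f/8 → f/9 → f/10 → f/11 → f/13 — 1 1/3 stops smaller aperture (darker).
Shutter speed: 4 → 3.2 → 2.5 → 2 → 1.6 → 1.3 → 1 → 0.8 → 0.6 → 0.5 → 0.4 → 0.3 → 1/4 — 4 stops shorter (darker).
Net change so far: 5 1/3 stops darker. Offset with the ISO: 200 → 250 → 320 → 400 → 500 → 640 → 800 → 1000 → 1250 → 1600 → 2000 → 2500 → 3200 → 4000 → 5000 → 6400 → 8000.

ISO 8000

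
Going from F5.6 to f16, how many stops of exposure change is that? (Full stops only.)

3 stops

f/5.6 → f/8 → f/11 → f/16 — count the steps: 3 stops.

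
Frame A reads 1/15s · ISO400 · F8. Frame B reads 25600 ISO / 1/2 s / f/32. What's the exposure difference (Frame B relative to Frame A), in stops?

Aperture: f/8 → f/11 → f/16 → f/22 → f/32 — 4 stops narrower (darker).
Shutter speed: 1/15 → 1/8 → 1/4 → 1/2 — 3 stops slower (brighter).
ISO: 400 → 800 → 1600 → 3200 → 6400 → 12800 → 25600 — 6 stops higher (brighter).
Net: −4 +3 +6 = +5 stops.

5 stops brighter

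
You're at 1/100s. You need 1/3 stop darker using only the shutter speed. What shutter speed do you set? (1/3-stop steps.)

Shutter speed: 1/100 → 1/125 — 1/3 stop faster (darker).

1/125s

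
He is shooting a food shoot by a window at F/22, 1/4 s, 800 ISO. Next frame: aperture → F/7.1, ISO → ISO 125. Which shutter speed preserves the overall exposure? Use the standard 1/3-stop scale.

Aperture: f/22 → f/20 → f/18 → f/16 → f/14 → f/13 → f/11 → f/10 → f/9 → f/8 → f/7.1 — 3 1/3 stops wider (brighter).
ISO: 800 → 640 → 500 → 400 → 320 → 250 → 200 → 160 → 125 — 2 2/3 stops lower (darker).
Net change so far: 2/3 stop brighter. Offset with the shutter speed: 1/4 → 1/5 → 1/6.

1/6s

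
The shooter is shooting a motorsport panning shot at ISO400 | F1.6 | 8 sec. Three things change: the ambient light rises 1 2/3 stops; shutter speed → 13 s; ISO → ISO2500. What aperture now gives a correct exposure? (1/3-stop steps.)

Scene light: 1 2/3 stops brighter.
Shutter speed: 8 → 10 → 13 — 2/3 stop slower (brighter).
ISO: 400 → 500 → 640 → 800 → 1000 → 1250 → 1600 → 2000 → 2500 — 2 2/3 stops higher (brighter).
Net so far: 5 stops brighter. Aperture: f/1.6 → f/1.8 → f/2 → f/2.2 → f/2.5 → f/2.8 → f/3.2 → f/3.5 → f/4 → f/4.5 → f/5 → f/5.6 → f/6.3 → f/7.1 → f/8 → f/9.

f/9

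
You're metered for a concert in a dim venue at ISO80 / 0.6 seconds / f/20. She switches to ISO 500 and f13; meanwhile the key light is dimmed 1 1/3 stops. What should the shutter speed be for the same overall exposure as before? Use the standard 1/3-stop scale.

1/10s

Scene light: 1 1/3 stops darker.
ISO: 80 → 100 → 125 → 160 → 200 → 250 → 320 → 400 → 500 — 2 2/3 stops raised (brighter).
Aperture: f/20 → f/18 → f/16 → f/14 → f/13 — 1 1/3 stops larger aperture (brighter).
Net so far: 2 2/3 stops brighter. Shutter speed: 0.6 → 0.5 → 0.4 → 0.3 → 1/4 → 1/5 → 1/6 → 1/8 → 1/10.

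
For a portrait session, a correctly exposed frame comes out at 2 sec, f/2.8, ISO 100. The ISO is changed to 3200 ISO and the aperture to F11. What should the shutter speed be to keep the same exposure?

ISO: 100 → 200 → 400 → 800 → 1600 → 3200 — 5 stops raised (brighter).
Aperture: f/2.8 → f/4 → f/5.6 → f/8 → f/11 — 4 stops narrower (darker).
Net change so far: 1 stop brighter. Offset with the shutter speed: 2 → 1.

1 s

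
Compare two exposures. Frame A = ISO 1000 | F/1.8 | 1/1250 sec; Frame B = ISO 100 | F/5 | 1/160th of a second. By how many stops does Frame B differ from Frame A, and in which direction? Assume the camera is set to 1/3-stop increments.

Aperture: f/1.8 → f/2 → f/2.2 → f/2.5 → f/2.8 → f/3.2 → f/3.5 → f/4 → f/4.5 → f/5 — 3 stops narrower (darker).
Shutter speed: 1/1250 → 1/1000 → 1/800 → 1/640 → 1/500 → 1/400 → 1/320 → 1/250 → 1/200 → 1/160 — 3 stops slower (brighter).
ISO: 1000 → 800 → 640 → 500 → 400 → 320 → 250 → 200 → 160 → 125 → 100 — 3 1/3 stops lower (darker).
Net: −3 +3 −3 1/3 = −3 1/3 stops.

3 1/3 stops darker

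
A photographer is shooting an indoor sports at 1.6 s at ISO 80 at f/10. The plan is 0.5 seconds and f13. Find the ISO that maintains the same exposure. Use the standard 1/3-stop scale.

Shutter speed: 1.6 → 1.3 → 1 → 0.8 → 0.6 → 0.5 — 1 2/3 stops shorter (darker).
Aperture: f/10 → f/11 → f/13 — 2/3 stop narrower (darker).
Net change so far: 2 1/3 stops darker. Offset with the ISO: 80 → 100 → 125 → 160 → 200 → 250 → 320 → 400.

ISO 400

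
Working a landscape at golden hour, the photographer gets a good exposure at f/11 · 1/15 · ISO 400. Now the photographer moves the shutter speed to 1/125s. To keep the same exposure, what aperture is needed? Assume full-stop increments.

f/4

Shutter speed: 1/15 → 1/30 → 1/60 → 1/125 — 3 stops faster (darker).
Need 3 stops brighter from the aperture: f/11 → f/8 → f/5.6 → f/4.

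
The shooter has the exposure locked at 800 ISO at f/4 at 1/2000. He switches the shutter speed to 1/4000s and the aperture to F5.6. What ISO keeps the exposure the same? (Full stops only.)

Shutter speed: 1/2000 → 1/4000 — 1 stop faster (darker).
Aperture: f/4 → f/5.6 — 1 stop smaller aperture (darker).
Net change so far: 2 stops darker. Offset with the ISO: 800 → 1600 → 3200.

ISO 3200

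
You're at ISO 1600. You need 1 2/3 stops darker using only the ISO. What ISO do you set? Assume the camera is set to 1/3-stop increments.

ISO: 1600 → 1250 → 1000 → 800 → 640 → 500 — 1 2/3 stops lower (darker).

ISO 500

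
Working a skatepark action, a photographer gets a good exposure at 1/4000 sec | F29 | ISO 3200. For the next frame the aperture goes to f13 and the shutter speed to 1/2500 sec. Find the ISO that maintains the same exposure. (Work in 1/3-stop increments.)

Aperture: f/29 → f/25 → f/22 → f/20 → f/18 → f/16 → f/14 → f/13 — 2 1/3 stops larger aperture (brighter).
Shutter speed: 1/4000 → 1/3200 → 1/2500 — 2/3 stop slower (brighter).
Net change so far: 3 stops brighter. Offset with the ISO: 3200 → 2500 → 2000 → 1600 → 1250 → 1000 → 800 → 640 → 500 → 400.

ISO 400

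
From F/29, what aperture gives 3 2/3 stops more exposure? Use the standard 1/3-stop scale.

Aperture: f/29 → f/25 → f/22 → f/20 → f/18 → f/16 → f/14 → f/13 → f/11 → f/10 → f/9 → f/8 — 3 2/3 stops larger aperture (brighter).

f/8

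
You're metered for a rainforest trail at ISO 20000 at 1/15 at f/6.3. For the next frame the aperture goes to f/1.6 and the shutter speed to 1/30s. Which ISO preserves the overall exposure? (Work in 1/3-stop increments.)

ISO 2500

Aperture: f/6.3 → f/5.6 → f/5 → f/4.5 → f/4 → f/3.5 → f/3.2 → f/2.8 → f/2.5 → f/2.2 → f/2 → f/1.8 → f/1.6 — 4 stops opened up (brighter).
Shutter speed: 1/15 → 1/20 → 1/25 → 1/30 — 1 stop faster (darker).
Net change so far: 3 stops brighter. Offset with the ISO: 20000 → 16000 → 12800 → 10000 → 8000 → 6400 → 5000 → 4000 → 3200 → 2500.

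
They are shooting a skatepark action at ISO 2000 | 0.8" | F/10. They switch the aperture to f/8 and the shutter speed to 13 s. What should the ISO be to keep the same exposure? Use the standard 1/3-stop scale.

Aperture: f/10 → f/9 → f/8 — 2/3 stop wider (brighter).
Shutter speed: 0.8 → 1 → 1.3 → 1.6 → 2 → 2.5 → 3.2 → 4 → 5 → 6 → 8 → 10 → 13 — 4 stops longer (brighter).
Net change so far: 4 2/3 stops brighter. Offset with the ISO: 2000 → 1600 → 1250 → 1000 → 800 → 640 → 500 → 400 → 320 → 250 → 200 → 160 → 125 → 100 → 80.

ISO 80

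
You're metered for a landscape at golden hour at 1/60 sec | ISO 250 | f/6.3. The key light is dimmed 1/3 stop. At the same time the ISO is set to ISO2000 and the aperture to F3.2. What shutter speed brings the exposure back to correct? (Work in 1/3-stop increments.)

Scene light: 1/3 stop darker.
ISO: 250 → 320 → 400 → 500 → 640 → 800 → 1000 → 1250 → 1600 → 2000 — 3 stops higher (brighter).
Aperture: f/6.3 → f/5.6 → f/5 → f/4.5 → f/4 → f/3.5 → f/3.2 — 2 stops wider (brighter).
Net so far: 4 2/3 stops brighter. Shutter speed: 1/60 → 1/80 → 1/100 → 1/125 → 1/160 → 1/200 → 1/250 → 1/320 → 1/400 → 1/500 → 1/640 → 1/800 → 1/1000 → 1/1250 → 1/1600.

1/1600s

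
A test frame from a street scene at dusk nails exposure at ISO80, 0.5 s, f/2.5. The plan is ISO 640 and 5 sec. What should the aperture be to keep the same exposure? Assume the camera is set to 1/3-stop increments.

ISO: 80 → 100 → 125 → 160 → 200 → 250 → 320 → 400 → 500 → 640 — 3 stops higher (brighter).
Shutter speed: 0.5 → 0.6 → 0.8 → 1 → 1.3 → 1.6 → 2 → 2.5 → 3.2 → 4 → 5 — 3 1/3 stops slower (brighter).
Net change so far: 6 1/3 stops brighter. Offset with the aperture: f/2.5 → f/2.8 → f/3.2 → f/3.5 → f/4 → f/4.5 → f/5 → f/5.6 → f/6.3 → f/7.1 → f/8 → f/9 → f/10 → f/11 → f/13 → f/14 → f/16 → f/18 → f/20 → f/22.

f/22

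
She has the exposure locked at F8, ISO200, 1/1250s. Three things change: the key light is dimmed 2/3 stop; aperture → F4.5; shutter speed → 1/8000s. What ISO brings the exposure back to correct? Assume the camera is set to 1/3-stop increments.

Scene light: 2/3 stop darker.
Aperture: f/8 → f/7.1 → f/6.3 → f/5.6 → f/5 → f/4.5 — 1 2/3 stops wider (brighter).
Shutter speed: 1/1250 → 1/1600 → 1/2000 → 1/2500 → 1/3200 → 1/4000 → 1/5000 → 1/6400 → 1/8000 — 2 2/3 stops faster (darker).
Net so far: 1 2/3 stops darker. ISO: 200 → 250 → 320 → 400 → 500 → 640.

ISO 640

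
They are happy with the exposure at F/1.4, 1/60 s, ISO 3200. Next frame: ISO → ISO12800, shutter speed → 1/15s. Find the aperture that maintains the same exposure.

f/5.6

ISO: 3200 → 6400 → 12800 — 2 stops higher (brighter).
Shutter speed: 1/60 → 1/30 → 1/15 — 2 stops slower (brighter).
Net change so far: 4 stops brighter. Offset with the aperture: f/1.4 → f/2 → f/2.8 → f/4 → f/5.6.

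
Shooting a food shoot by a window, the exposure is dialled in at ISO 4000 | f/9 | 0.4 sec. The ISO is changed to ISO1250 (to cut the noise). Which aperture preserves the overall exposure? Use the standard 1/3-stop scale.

f/5

ISO: 4000 → 3200 → 2500 → 2000 → 1600 → 1250 — 1 2/3 stops dropped (darker).
Need 1 2/3 stops brighter from the aperture: f/9 → f/8 → f/7.1 → f/6.3 → f/5.6 → f/5.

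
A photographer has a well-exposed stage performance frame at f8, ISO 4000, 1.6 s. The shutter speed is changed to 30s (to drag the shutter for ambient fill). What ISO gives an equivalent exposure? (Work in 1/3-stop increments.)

Shutter speed: 1.6 → 2 → 2.5 → 3.2 → 4 → 5 → 6 → 8 → 10 → 13 → 15 → 20 → 25 → 30 — 4 1/3 stops longer (brighter).
Need 4 1/3 stops darker from the ISO: 4000 → 3200 → 2500 → 2000 → 1600 → 1250 → 1000 → 800 → 640 → 500 → 400 → 320 → 250 → 200.

ISO 200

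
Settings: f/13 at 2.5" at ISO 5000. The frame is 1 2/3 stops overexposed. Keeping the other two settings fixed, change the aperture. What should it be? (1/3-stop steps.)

Overexposed by 1 2/3 stops → need 1 2/3 stops darker.
Aperture: f/13 → f/14 → f/16 → f/18 → f/20 → f/22.

f/22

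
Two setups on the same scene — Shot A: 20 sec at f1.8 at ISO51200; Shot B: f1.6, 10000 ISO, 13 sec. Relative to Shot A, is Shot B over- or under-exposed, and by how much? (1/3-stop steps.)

Aperture: f/1.8 → f/1.6 — 1/3 stop larger aperture (brighter).
Shutter speed: 20 → 15 → 13 — 2/3 stop shorter (darker).
ISO: 51200 → 40000 → 32000 → 25600 → 20000 → 16000 → 12800 → 10000 — 2 1/3 stops dropped (darker).
Net: +1/3 −2/3 −2 1/3 = −2 2/3 stops.

2 2/3 stops darker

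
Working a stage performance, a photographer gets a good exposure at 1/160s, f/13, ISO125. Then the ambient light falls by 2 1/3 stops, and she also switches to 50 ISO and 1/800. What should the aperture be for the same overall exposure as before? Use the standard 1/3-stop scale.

f/1.6

Scene light: 2 1/3 stops darker.
ISO: 125 → 100 → 80 → 64 → 50 — 1 1/3 stops dropped (darker).
Shutter speed: 1/160 → 1/200 → 1/250 → 1/320 → 1/400 → 1/500 → 1/640 → 1/800 — 2 1/3 stops faster (darker).
Net so far: 6 stops darker. Aperture: f/13 → f/11 → f/10 → f/9 → f/8 → f/7.1 → f/6.3 → f/5.6 → f/5 → f/4.5 → f/4 → f/3.5 → f/3.2 → f/2.8 → f/2.5 → f/2.2 → f/2 → f/1.8 → f/1.6.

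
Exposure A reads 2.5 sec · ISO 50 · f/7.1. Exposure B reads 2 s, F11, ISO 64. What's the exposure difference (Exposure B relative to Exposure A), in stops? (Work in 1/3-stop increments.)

1 1/3 stops darker

Aperture: f/7.1 → f/8 → f/9 → f/10 → f/11 — 1 1/3 stops narrower (darker).
Shutter speed: 2.5 → 2 — 1/3 stop faster (darker).
ISO: 50 → 64 — 1/3 stop raised (brighter).
Net: −1 1/3 −1/3 +1/3 = −1 1/3 stops.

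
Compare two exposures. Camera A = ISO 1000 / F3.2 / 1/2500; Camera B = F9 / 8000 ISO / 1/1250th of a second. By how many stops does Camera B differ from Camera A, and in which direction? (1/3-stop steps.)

1 stop brighter

Aperture: f/3.2 → f/3.5 → f/4 → f/4.5 → f/5 → f/5.6 → f/6.3 → f/7.1 → f/8 → f/9 — 3 stops narrower (darker).
Shutter speed: 1/2500 → 1/2000 → 1/1600 → 1/1250 — 1 stop longer (brighter).
ISO: 1000 → 1250 → 1600 → 2000 → 2500 → 3200 → 4000 → 5000 → 6400 → 8000 — 3 stops higher (brighter).
Net: −3 +1 +3 = +1 stop.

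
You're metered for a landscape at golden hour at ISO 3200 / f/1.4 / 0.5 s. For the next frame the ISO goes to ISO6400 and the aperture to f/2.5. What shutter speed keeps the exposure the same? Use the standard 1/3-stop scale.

0.8 s

ISO: 3200 → 4000 → 5000 → 6400 — 1 stop raised (brighter).
Aperture: f/1.4 → f/1.6 → f/1.8 → f/2 → f/2.2 → f/2.5 — 1 2/3 stops narrower (darker).
Net change so far: 2/3 stop darker. Offset with the shutter speed: 0.5 → 0.6 → 0.8.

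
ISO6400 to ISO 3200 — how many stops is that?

1 stop

6400 → 3200 — count the steps: 1 stop.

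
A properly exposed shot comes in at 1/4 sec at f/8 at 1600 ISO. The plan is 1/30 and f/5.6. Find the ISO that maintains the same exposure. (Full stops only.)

ISO 6400

Shutter speed: 1/4 → 1/8 → 1/15 → 1/30 — 3 stops shorter (darker).
Aperture: f/8 → f/5.6 — 1 stop wider (brighter).
Net change so far: 2 stops darker. Offset with the ISO: 1600 → 3200 → 6400.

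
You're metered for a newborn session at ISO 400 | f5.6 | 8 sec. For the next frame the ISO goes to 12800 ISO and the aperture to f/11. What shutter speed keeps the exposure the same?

1 s

ISO: 400 → 800 → 1600 → 3200 → 6400 → 12800 — 5 stops raised (brighter).
Aperture: f/5.6 → f/8 → f/11 — 2 stops smaller aperture (darker).
Net change so far: 3 stops brighter. Offset with the shutter speed: 8 → 4 → 2 → 1.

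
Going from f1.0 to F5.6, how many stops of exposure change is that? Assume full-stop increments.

f/1.0 → f/1.4 → f/2 → f/2.8 → f/4 → f/5.6 — count the steps: 5 stops.

5 stops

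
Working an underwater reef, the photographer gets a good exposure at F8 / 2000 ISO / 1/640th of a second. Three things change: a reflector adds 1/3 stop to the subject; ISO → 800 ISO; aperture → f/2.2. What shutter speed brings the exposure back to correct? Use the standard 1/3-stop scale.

Scene light: 1/3 stop brighter.
ISO: 2000 → 1600 → 1250 → 1000 → 800 — 1 1/3 stops lower (darker).
Aperture: f/8 → f/7.1 → f/6.3 → f/5.6 → f/5 → f/4.5 → f/4 → f/3.5 → f/3.2 → f/2.8 → f/2.5 → f/2.2 — 3 2/3 stops opened up (brighter).
Net so far: 2 2/3 stops brighter. Shutter speed: 1/640 → 1/800 → 1/1000 → 1/1250 → 1/1600 → 1/2000 → 1/2500 → 1/3200 → 1/4000.

1/4000s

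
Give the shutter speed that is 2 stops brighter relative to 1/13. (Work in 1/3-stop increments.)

0.3 s

Shutter speed: 1/13 → 1/10 → 1/8 → 1/6 → 1/5 → 1/4 → 0.3 — 2 stops longer (brighter).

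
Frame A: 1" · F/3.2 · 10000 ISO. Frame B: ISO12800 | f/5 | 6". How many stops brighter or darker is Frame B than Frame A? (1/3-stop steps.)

Aperture: f/3.2 → f/3.5 → f/4 → f/4.5 → f/5 — 1 1/3 stops smaller aperture (darker).
Shutter speed: 1 → 1.3 → 1.6 → 2 → 2.5 → 3.2 → 4 → 5 → 6 — 2 2/3 stops slower (brighter).
ISO: 10000 → 12800 — 1/3 stop higher (brighter).
Net: −1 1/3 +2 2/3 +1/3 = +1 2/3 stops.

1 2/3 stops brighter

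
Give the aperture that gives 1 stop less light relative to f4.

Aperture: f/4 → f/5.6 — 1 stop narrower (darker).

f/5.6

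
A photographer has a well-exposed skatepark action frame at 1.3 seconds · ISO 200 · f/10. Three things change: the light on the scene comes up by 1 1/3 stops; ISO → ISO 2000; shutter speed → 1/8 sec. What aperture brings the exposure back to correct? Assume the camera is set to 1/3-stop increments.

f/16

Scene light: 1 1/3 stops brighter.
ISO: 200 → 250 → 320 → 400 → 500 → 640 → 800 → 1000 → 1250 → 1600 → 2000 — 3 1/3 stops higher (brighter).
Shutter speed: 1.3 → 1 → 0.8 → 0.6 → 0.5 → 0.4 → 0.3 → 1/4 → 1/5 → 1/6 → 1/8 — 3 1/3 stops shorter (darker).
Net so far: 1 1/3 stops brighter. Aperture: f/10 → f/11 → f/13 → f/14 → f/16.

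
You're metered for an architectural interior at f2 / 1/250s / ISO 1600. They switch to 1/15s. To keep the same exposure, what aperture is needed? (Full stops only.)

Shutter speed: 1/250 → 1/125 → 1/60 → 1/30 → 1/15 — 4 stops longer (brighter).
Need 4 stops darker from the aperture: f/2 → f/2.8 → f/4 → f/5.6 → f/8.

f/8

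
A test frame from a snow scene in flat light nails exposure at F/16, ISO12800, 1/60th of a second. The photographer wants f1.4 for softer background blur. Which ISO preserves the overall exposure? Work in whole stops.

Aperture: f/16 → f/11 → f/8 → f/5.6 → f/4 → f/2.8 → f/2 → f/1.4 — 7 stops larger aperture (brighter).
Need 7 stops darker from the ISO: 12800 → 6400 → 3200 → 1600 → 800 → 400 → 200 → 100.

ISO 100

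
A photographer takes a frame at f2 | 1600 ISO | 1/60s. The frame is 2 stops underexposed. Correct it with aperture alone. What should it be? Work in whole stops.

f/1.0

Underexposed by 2 stops → need 2 stops brighter.
Aperture: f/2 → f/1.4 → f/1.0.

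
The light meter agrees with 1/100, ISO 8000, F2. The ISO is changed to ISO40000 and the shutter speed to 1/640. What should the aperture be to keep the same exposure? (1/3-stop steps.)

ISO: 8000 → 10000 → 12800 → 16000 → 20000 → 25600 → 32000 → 40000 — 2 1/3 stops higher (brighter).
Shutter speed: 1/100 → 1/125 → 1/160 → 1/200 → 1/250 → 1/320 → 1/400 → 1/500 → 1/640 — 2 2/3 stops shorter (darker).
Net change so far: 1/3 stop darker. Offset with the aperture: f/2 → f/1.8.

f/1.8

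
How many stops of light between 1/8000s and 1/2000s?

2 stops

1/8000 → 1/4000 → 1/2000 — count the steps: 2 stops.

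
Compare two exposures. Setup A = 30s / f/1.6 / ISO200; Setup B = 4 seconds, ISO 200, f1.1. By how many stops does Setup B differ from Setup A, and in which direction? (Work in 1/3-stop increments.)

Aperture: f/1.6 → f/1.4 → f/1.2 → f/1.1 — 1 stop opened up (brighter).
Shutter speed: 30 → 25 → 20 → 15 → 13 → 10 → 8 → 6 → 5 → 4 — 3 stops faster (darker).
ISO: unchanged.
Net: +1 −3 = −2 stops.

2 stops darker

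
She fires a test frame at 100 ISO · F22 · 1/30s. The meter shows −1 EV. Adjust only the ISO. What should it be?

ISO 200

Underexposed by 1 stop → need 1 stop brighter.
ISO: 100 → 200.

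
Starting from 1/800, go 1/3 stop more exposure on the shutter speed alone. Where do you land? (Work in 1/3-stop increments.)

Shutter speed: 1/800 → 1/640 — 1/3 stop longer (brighter).

1/640s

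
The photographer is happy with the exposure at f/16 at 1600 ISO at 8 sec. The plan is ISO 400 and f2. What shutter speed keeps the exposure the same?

1/2s

ISO: 1600 → 800 → 400 — 2 stops dropped (darker).
Aperture: f/16 → f/11 → f/8 → f/5.6 → f/4 → f/2.8 → f/2 — 6 stops wider (brighter).
Net change so far: 4 stops brighter. Offset with the shutter speed: 8 → 4 → 2 → 1 → 1/2.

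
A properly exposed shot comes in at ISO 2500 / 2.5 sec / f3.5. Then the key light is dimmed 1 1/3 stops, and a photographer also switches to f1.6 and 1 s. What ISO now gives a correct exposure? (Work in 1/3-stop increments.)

Scene light: 1 1/3 stops darker.
Aperture: f/3.5 → f/3.2 → f/2.8 → f/2.5 → f/2.2 → f/2 → f/1.8 → f/1.6 — 2 1/3 stops larger aperture (brighter).
Shutter speed: 2.5 → 2 → 1.6 → 1.3 → 1 — 1 1/3 stops shorter (darker).
Net so far: 1/3 stop darker. ISO: 2500 → 3200.

ISO 3200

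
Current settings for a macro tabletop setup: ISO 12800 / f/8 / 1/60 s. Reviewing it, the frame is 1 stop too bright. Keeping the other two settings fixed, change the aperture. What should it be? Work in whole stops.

f/11

Overexposed by 1 stop → need 1 stop darker.
Aperture: f/8 → f/11.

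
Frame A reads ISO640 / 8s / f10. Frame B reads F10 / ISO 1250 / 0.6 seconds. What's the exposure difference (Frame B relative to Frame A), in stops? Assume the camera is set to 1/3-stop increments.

Aperture: unchanged.
Shutter speed: 8 → 6 → 5 → 4 → 3.2 → 2.5 → 2 → 1.6 → 1.3 → 1 → 0.8 → 0.6 — 3 2/3 stops shorter (darker).
ISO: 640 → 800 → 1000 → 1250 — 1 stop higher (brighter).
Net: −3 2/3 +1 = −2 2/3 stops.

2 2/3 stops darker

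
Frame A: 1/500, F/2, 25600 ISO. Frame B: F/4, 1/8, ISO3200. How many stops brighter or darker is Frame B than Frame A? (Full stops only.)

Aperture: f/2 → f/2.8 → f/4 — 2 stops smaller aperture (darker).
Shutter speed: 1/500 → 1/250 → 1/125 → 1/60 → 1/30 → 1/15 → 1/8 — 6 stops longer (brighter).
ISO: 25600 → 12800 → 6400 → 3200 — 3 stops lower (darker).
Net: −2 +6 −3 = +1 stop.

1 stop brighter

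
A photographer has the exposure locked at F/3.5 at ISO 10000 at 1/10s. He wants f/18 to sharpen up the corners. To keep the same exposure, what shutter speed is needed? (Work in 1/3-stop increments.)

2.5 s

Aperture: f/3.5 → f/4 → f/4.5 → f/5 → f/5.6 → f/6.3 → f/7.1 → f/8 → f/9 → f/10 → f/11 → f/13 → f/14 → f/16 → f/18 — 4 2/3 stops narrower (darker).
Need 4 2/3 stops brighter from the shutter speed: 1/10 → 1/8 → 1/6 → 1/5 → 1/4 → 0.3 → 0.4 → 0.5 → 0.6 → 0.8 → 1 → 1.3 → 1.6 → 2 → 2.5.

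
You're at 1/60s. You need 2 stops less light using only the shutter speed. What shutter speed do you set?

Shutter speed: 1/60 → 1/125 → 1/250 — 2 stops shorter (darker).

1/250s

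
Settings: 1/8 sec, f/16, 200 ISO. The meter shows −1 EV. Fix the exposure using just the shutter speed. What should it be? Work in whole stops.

1/4s

Underexposed by 1 stop → need 1 stop brighter.
Shutter speed: 1/8 → 1/4.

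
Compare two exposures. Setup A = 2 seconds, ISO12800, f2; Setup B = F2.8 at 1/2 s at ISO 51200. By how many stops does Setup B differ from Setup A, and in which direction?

Aperture: f/2 → f/2.8 — 1 stop stopped down (darker).
Shutter speed: 2 → 1 → 1/2 — 2 stops faster (darker).
ISO: 12800 → 25600 → 51200 — 2 stops raised (brighter).
Net: −1 −2 +2 = −1 stop.

1 stop darker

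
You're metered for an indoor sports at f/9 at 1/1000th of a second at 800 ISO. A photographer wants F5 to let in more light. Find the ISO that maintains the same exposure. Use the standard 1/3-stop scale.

Aperture: f/9 → f/8 → f/7.1 → f/6.3 → f/5.6 → f/5 — 1 2/3 stops larger aperture (brighter).
Need 1 2/3 stops darker from the ISO: 800 → 640 → 500 → 400 → 320 → 250.

ISO 250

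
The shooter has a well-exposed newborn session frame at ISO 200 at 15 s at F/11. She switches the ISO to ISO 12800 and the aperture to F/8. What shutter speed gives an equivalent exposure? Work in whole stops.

ISO: 200 → 400 → 800 → 1600 → 3200 → 6400 → 12800 — 6 stops raised (brighter).
Aperture: f/11 → f/8 — 1 stop larger aperture (brighter).
Net change so far: 7 stops brighter. Offset with the shutter speed: 15 → 8 → 4 → 2 → 1 → 1/2 → 1/4 → 1/8.

1/8s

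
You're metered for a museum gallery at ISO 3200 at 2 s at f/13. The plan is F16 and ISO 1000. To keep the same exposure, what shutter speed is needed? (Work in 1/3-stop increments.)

Aperture: f/13 → f/14 → f/16 — 2/3 stop smaller aperture (darker).
ISO: 3200 → 2500 → 2000 → 1600 → 1250 → 1000 — 1 2/3 stops lower (darker).
Net change so far: 2 1/3 stops darker. Offset with the shutter speed: 2 → 2.5 → 3.2 → 4 → 5 → 6 → 8 → 10.

10 s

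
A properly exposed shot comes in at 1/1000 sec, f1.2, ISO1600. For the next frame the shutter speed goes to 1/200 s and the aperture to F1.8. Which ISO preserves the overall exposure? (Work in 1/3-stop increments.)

ISO 640

Shutter speed: 1/1000 → 1/800 → 1/640 → 1/500 → 1/400 → 1/320 → 1/250 → 1/200 — 2 1/3 stops slower (brighter).
Aperture: f/1.2 → f/1.4 → f/1.6 → f/1.8 — 1 stop narrower (darker).
Net change so far: 1 1/3 stops brighter. Offset with the ISO: 1600 → 1250 → 1000 → 800 → 640.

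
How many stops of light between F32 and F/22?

1 stop

f/32 → f/22 — count the steps: 1 stop.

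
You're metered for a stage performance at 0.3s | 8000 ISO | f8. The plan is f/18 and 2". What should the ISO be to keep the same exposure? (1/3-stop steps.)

ISO 6400

Aperture: f/8 → f/9 → f/10 → f/11 → f/13 → f/14 → f/16 → f/18 — 2 1/3 stops stopped down (darker).
Shutter speed: 0.3 → 0.4 → 0.5 → 0.6 → 0.8 → 1 → 1.3 → 1.6 → 2 — 2 2/3 stops slower (brighter).
Net change so far: 1/3 stop brighter. Offset with the ISO: 8000 → 6400.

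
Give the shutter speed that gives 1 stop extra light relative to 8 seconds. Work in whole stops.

Shutter speed: 8 → 15 — 1 stop longer (brighter).

15 s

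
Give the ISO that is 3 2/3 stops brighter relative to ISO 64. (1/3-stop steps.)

ISO 800

ISO: 64 → 80 → 100 → 125 → 160 → 200 → 250 → 320 → 400 → 500 → 640 → 800 — 3 2/3 stops higher (brighter).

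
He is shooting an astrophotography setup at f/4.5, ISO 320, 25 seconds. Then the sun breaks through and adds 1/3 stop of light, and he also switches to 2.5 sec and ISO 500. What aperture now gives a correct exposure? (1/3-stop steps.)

f/2

Scene light: 1/3 stop brighter.
Shutter speed: 25 → 20 → 15 → 13 → 10 → 8 → 6 → 5 → 4 → 3.2 → 2.5 — 3 1/3 stops faster (darker).
ISO: 320 → 400 → 500 — 2/3 stop raised (brighter).
Net so far: 2 1/3 stops darker. Aperture: f/4.5 → f/4 → f/3.5 → f/3.2 → f/2.8 → f/2.5 → f/2.2 → f/2.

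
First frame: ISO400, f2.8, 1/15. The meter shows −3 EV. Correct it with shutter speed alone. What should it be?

1/2s

Underexposed by 3 stops → need 3 stops brighter.
Shutter speed: 1/15 → 1/8 → 1/4 → 1/2.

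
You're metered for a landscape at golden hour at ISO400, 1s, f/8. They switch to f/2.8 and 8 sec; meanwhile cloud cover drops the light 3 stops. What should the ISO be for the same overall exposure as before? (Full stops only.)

ISO 50

Scene light: 3 stops darker.
Aperture: f/8 → f/5.6 → f/4 → f/2.8 — 3 stops wider (brighter).
Shutter speed: 1 → 2 → 4 → 8 — 3 stops longer (brighter).
Net so far: 3 stops brighter. ISO: 400 → 200 → 100 → 50.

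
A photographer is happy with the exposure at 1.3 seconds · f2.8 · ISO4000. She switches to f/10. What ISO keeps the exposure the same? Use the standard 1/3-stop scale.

Aperture: f/2.8 → f/3.2 → f/3.5 → f/4 → f/4.5 → f/5 → f/5.6 → f/6.3 → f/7.1 → f/8 → f/9 → f/10 — 3 2/3 stops smaller aperture (darker).
Need 3 2/3 stops brighter from the ISO: 4000 → 5000 → 6400 → 8000 → 10000 → 12800 → 16000 → 20000 → 25600 → 32000 → 40000 → 51200.

ISO 51200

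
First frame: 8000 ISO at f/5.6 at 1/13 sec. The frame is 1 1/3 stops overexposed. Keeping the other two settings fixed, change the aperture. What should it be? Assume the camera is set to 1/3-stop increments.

f/9

Overexposed by 1 1/3 stops → need 1 1/3 stops darker.
Aperture: f/5.6 → f/6.3 → f/7.1 → f/8 → f/9.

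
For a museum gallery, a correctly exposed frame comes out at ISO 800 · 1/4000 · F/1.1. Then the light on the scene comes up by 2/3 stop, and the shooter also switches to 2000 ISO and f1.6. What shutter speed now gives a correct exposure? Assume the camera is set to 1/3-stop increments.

Scene light: 2/3 stop brighter.
ISO: 800 → 1000 → 1250 → 1600 → 2000 — 1 1/3 stops raised (brighter).
Aperture: f/1.1 → f/1.2 → f/1.4 → f/1.6 — 1 stop smaller aperture (darker).
Net so far: 1 stop brighter. Shutter speed: 1/4000 → 1/5000 → 1/6400 → 1/8000.

1/8000s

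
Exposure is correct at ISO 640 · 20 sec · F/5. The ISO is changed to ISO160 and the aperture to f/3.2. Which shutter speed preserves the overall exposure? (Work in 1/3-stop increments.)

30 s

ISO: 640 → 500 → 400 → 320 → 250 → 200 → 160 — 2 stops dropped (darker).
Aperture: f/5 → f/4.5 → f/4 → f/3.5 → f/3.2 — 1 1/3 stops opened up (brighter).
Net change so far: 2/3 stop darker. Offset with the shutter speed: 20 → 25 → 30.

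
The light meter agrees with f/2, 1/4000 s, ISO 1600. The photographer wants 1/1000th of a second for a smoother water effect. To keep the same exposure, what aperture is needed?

f/4

Shutter speed: 1/4000 → 1/2000 → 1/1000 — 2 stops longer (brighter).
Need 2 stops darker from the aperture: f/2 → f/2.8 → f/4.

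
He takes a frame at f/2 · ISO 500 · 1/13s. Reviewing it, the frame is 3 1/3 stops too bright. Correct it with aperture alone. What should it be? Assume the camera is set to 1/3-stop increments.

f/6.3

Overexposed by 3 1/3 stops → need 3 1/3 stops darker.
Aperture: f/2 → f/2.2 → f/2.5 → f/2.8 → f/3.2 → f/3.5 → f/4 → f/4.5 → f/5 → f/5.6 → f/6.3.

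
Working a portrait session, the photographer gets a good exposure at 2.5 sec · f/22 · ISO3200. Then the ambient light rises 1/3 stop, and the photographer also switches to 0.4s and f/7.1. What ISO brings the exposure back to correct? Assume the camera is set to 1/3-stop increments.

Scene light: 1/3 stop brighter.
Shutter speed: 2.5 → 2 → 1.6 → 1.3 → 1 → 0.8 → 0.6 → 0.5 → 0.4 — 2 2/3 stops shorter (darker).
Aperture: f/22 → f/20 → f/18 → f/16 → f/14 → f/13 → f/11 → f/10 → f/9 → f/8 → f/7.1 — 3 1/3 stops wider (brighter).
Net so far: 1 stop brighter. ISO: 3200 → 2500 → 2000 → 1600.

ISO 1600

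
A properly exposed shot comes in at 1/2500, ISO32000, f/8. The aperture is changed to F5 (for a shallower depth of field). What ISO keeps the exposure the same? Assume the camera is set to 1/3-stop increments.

ISO 12800

Aperture: f/8 → f/7.1 → f/6.3 → f/5.6 → f/5 — 1 1/3 stops wider (brighter).
Need 1 1/3 stops darker from the ISO: 32000 → 25600 → 20000 → 16000 → 12800.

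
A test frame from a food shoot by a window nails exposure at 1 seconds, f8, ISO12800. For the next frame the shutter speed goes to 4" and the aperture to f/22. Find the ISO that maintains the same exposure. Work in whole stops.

Shutter speed: 1 → 2 → 4 — 2 stops slower (brighter).
Aperture: f/8 → f/11 → f/16 → f/22 — 3 stops stopped down (darker).
Net change so far: 1 stop darker. Offset with the ISO: 12800 → 25600.

ISO 25600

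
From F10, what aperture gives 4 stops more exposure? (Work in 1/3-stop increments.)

f/2.5

Aperture: f/10 → f/9 → f/8 → f/7.1 → f/6.3 → f/5.6 → f/5 → f/4.5 → f/4 → f/3.5 → f/3.2 → f/2.8 → f/2.5 — 4 stops wider (brighter).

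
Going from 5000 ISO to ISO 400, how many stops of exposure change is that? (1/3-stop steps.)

3 2/3 stops

5000 → 4000 → 3200 → 2500 → 2000 → 1600 → 1250 → 1000 → 800 → 640 → 500 → 400 — count the steps: 11 third-stops = 3 2/3 stops.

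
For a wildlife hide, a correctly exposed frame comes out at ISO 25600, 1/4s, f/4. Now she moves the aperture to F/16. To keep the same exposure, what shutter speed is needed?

4 s

Aperture: f/4 → f/5.6 → f/8 → f/11 → f/16 — 4 stops narrower (darker).
Need 4 stops brighter from the shutter speed: 1/4 → 1/2 → 1 → 2 → 4.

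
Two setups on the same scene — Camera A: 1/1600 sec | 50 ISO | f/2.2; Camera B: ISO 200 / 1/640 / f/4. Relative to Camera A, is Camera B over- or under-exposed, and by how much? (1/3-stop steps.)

1 2/3 stops brighter

Aperture: f/2.2 → f/2.5 → f/2.8 → f/3.2 → f/3.5 → f/4 — 1 2/3 stops narrower (darker).
Shutter speed: 1/1600 → 1/1250 → 1/1000 → 1/800 → 1/640 — 1 1/3 stops slower (brighter).
ISO: 50 → 64 → 80 → 100 → 125 → 160 → 200 — 2 stops higher (brighter).
Net: −1 2/3 +1 1/3 +2 = +1 2/3 stops.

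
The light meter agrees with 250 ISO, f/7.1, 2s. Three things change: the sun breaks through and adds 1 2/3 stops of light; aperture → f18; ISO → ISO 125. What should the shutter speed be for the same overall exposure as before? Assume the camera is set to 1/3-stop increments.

8 s

Scene light: 1 2/3 stops brighter.
Aperture: f/7.1 → f/8 → f/9 → f/10 → f/11 → f/13 → f/14 → f/16 → f/18 — 2 2/3 stops stopped down (darker).
ISO: 250 → 200 → 160 → 125 — 1 stop dropped (darker).
Net so far: 2 stops darker. Shutter speed: 2 → 2.5 → 3.2 → 4 → 5 → 6 → 8.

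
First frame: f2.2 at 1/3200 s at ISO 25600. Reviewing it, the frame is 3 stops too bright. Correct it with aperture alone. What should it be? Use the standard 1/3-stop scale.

f/6.3

Overexposed by 3 stops → need 3 stops darker.
Aperture: f/2.2 → f/2.5 → f/2.8 → f/3.2 → f/3.5 → f/4 → f/4.5 → f/5 → f/5.6 → f/6.3.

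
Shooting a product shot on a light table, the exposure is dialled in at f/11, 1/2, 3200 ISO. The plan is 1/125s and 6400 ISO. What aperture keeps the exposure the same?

f/2

Shutter speed: 1/2 → 1/4 → 1/8 → 1/15 → 1/30 → 1/60 → 1/125 — 6 stops faster (darker).
ISO: 3200 → 6400 — 1 stop raised (brighter).
Net change so far: 5 stops darker. Offset with the aperture: f/11 → f/8 → f/5.6 → f/4 → f/2.8 → f/2.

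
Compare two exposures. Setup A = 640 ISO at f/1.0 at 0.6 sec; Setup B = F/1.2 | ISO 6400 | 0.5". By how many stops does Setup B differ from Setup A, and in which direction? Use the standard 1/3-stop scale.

Aperture: f/1.0 → f/1.1 → f/1.2 — 2/3 stop stopped down (darker).
Shutter speed: 0.6 → 0.5 — 1/3 stop shorter (darker).
ISO: 640 → 800 → 1000 → 1250 → 1600 → 2000 → 2500 → 3200 → 4000 → 5000 → 6400 — 3 1/3 stops raised (brighter).
Net: −2/3 −1/3 +3 1/3 = +2 1/3 stops.

2 1/3 stops brighter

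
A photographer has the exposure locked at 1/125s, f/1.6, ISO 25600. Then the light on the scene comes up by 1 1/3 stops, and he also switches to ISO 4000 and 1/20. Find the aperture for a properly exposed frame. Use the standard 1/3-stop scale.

f/2.5

Scene light: 1 1/3 stops brighter.
ISO: 25600 → 20000 → 16000 → 12800 → 10000 → 8000 → 6400 → 5000 → 4000 — 2 2/3 stops dropped (darker).
Shutter speed: 1/125 → 1/100 → 1/80 → 1/60 → 1/50 → 1/40 → 1/30 → 1/25 → 1/20 — 2 2/3 stops longer (brighter).
Net so far: 1 1/3 stops brighter. Aperture: f/1.6 → f/1.8 → f/2 → f/2.2 → f/2.5.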